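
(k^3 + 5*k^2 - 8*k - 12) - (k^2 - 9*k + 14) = k^3 + 4*k^2 + k - 26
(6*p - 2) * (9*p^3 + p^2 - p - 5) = 54*p^4 - 12*p^3 - 8*p^2 - 28*p + 10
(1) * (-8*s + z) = -8*s + z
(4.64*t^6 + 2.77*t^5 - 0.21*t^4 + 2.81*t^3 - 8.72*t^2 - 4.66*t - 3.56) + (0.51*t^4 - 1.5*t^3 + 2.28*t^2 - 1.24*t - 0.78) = 4.64*t^6 + 2.77*t^5 + 0.3*t^4 + 1.31*t^3 - 6.44*t^2 - 5.9*t - 4.34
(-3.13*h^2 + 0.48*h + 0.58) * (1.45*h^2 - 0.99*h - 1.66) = -4.5385*h^4 + 3.7947*h^3 + 5.5616*h^2 - 1.371*h - 0.9628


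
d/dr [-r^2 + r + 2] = 1 - 2*r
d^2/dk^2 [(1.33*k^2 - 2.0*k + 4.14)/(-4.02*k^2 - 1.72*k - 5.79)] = (83.033904*k^3 - 215.683452*k^2 - 451.063296*k + 39.218766)/(64.964808*k^6 + 83.387664*k^5 + 316.384452*k^4 + 245.294704*k^3 + 455.688054*k^2 + 172.984356*k + 194.104539)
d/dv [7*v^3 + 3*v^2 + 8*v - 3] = 21*v^2 + 6*v + 8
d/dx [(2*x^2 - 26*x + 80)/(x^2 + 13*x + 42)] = 4*(13*x^2 + 2*x - 533)/(x^4 + 26*x^3 + 253*x^2 + 1092*x + 1764)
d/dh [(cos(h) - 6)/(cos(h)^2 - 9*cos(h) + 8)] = (cos(h)^2 - 12*cos(h) + 46)*sin(h)/(cos(h)^2 - 9*cos(h) + 8)^2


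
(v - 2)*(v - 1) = v^2 - 3*v + 2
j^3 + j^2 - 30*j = j*(j - 5)*(j + 6)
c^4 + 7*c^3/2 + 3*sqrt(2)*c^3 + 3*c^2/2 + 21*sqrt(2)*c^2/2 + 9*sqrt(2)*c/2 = c*(c + 1/2)*(c + 3)*(c + 3*sqrt(2))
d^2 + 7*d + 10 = (d + 2)*(d + 5)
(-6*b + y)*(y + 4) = -6*b*y - 24*b + y^2 + 4*y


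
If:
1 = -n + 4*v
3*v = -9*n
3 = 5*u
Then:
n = -1/13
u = 3/5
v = 3/13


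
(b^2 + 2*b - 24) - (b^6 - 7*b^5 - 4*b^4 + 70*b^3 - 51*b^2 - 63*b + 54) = -b^6 + 7*b^5 + 4*b^4 - 70*b^3 + 52*b^2 + 65*b - 78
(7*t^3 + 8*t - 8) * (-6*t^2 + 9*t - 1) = -42*t^5 + 63*t^4 - 55*t^3 + 120*t^2 - 80*t + 8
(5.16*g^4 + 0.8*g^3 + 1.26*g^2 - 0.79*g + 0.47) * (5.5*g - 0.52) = 28.38*g^5 + 1.7168*g^4 + 6.514*g^3 - 5.0002*g^2 + 2.9958*g - 0.2444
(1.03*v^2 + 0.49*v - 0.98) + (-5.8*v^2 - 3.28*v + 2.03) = -4.77*v^2 - 2.79*v + 1.05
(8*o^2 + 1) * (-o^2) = -8*o^4 - o^2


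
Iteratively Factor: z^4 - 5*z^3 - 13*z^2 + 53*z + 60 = (z - 4)*(z^3 - z^2 - 17*z - 15) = (z - 5)*(z - 4)*(z^2 + 4*z + 3) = (z - 5)*(z - 4)*(z + 1)*(z + 3)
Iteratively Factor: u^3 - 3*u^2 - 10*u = (u + 2)*(u^2 - 5*u) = (u - 5)*(u + 2)*(u)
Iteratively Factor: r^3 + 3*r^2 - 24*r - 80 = (r + 4)*(r^2 - r - 20) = (r - 5)*(r + 4)*(r + 4)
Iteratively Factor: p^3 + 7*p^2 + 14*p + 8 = (p + 4)*(p^2 + 3*p + 2) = (p + 2)*(p + 4)*(p + 1)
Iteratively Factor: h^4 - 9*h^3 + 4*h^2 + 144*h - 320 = (h - 5)*(h^3 - 4*h^2 - 16*h + 64) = (h - 5)*(h - 4)*(h^2 - 16) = (h - 5)*(h - 4)^2*(h + 4)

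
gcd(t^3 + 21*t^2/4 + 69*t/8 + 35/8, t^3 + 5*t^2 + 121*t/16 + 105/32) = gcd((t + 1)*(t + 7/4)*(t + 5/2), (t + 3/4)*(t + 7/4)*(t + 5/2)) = t^2 + 17*t/4 + 35/8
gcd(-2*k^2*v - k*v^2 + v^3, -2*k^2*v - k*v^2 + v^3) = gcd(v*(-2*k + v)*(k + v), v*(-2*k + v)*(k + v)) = -2*k^2*v - k*v^2 + v^3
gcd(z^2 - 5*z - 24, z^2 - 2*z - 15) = z + 3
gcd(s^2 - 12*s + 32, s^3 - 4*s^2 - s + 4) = s - 4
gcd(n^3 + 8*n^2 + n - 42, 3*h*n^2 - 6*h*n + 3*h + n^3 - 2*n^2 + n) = 1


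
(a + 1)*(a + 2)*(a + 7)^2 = a^4 + 17*a^3 + 93*a^2 + 175*a + 98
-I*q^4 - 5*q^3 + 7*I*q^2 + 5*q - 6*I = (q + 1)*(q - 3*I)*(q - 2*I)*(-I*q + I)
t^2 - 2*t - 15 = (t - 5)*(t + 3)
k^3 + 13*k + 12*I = (k - 4*I)*(k + I)*(k + 3*I)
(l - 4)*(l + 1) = l^2 - 3*l - 4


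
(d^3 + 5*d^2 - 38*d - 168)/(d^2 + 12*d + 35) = (d^2 - 2*d - 24)/(d + 5)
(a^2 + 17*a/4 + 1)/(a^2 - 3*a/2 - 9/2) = (4*a^2 + 17*a + 4)/(2*(2*a^2 - 3*a - 9))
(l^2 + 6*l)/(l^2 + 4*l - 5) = l*(l + 6)/(l^2 + 4*l - 5)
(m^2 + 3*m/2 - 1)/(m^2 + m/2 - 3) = (2*m - 1)/(2*m - 3)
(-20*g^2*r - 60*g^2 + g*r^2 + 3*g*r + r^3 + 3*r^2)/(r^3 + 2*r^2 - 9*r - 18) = (-20*g^2 + g*r + r^2)/(r^2 - r - 6)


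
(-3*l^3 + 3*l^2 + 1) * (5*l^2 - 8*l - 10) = -15*l^5 + 39*l^4 + 6*l^3 - 25*l^2 - 8*l - 10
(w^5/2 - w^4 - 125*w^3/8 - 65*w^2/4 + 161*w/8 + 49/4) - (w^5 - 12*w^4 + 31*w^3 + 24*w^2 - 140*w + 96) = -w^5/2 + 11*w^4 - 373*w^3/8 - 161*w^2/4 + 1281*w/8 - 335/4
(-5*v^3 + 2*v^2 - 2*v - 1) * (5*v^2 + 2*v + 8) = -25*v^5 - 46*v^3 + 7*v^2 - 18*v - 8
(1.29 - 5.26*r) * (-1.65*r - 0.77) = 8.679*r^2 + 1.9217*r - 0.9933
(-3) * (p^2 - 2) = 6 - 3*p^2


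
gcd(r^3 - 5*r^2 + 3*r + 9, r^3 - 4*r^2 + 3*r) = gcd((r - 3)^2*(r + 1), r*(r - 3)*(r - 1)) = r - 3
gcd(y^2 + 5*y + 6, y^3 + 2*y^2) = y + 2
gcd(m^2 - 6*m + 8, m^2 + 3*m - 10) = m - 2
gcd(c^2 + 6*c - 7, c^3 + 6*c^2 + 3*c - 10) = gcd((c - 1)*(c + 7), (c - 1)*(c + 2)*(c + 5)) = c - 1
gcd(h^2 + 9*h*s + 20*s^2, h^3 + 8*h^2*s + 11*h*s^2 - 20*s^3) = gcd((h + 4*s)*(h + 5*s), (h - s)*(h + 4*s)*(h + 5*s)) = h^2 + 9*h*s + 20*s^2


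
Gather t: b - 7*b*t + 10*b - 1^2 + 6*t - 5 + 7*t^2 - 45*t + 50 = 11*b + 7*t^2 + t*(-7*b - 39) + 44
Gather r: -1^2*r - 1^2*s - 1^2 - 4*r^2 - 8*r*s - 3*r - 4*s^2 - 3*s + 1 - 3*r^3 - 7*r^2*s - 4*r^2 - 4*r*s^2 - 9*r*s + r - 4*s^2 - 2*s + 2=-3*r^3 + r^2*(-7*s - 8) + r*(-4*s^2 - 17*s - 3) - 8*s^2 - 6*s + 2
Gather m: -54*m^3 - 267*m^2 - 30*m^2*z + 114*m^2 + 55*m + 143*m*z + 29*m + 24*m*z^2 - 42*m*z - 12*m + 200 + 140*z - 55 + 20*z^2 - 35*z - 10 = -54*m^3 + m^2*(-30*z - 153) + m*(24*z^2 + 101*z + 72) + 20*z^2 + 105*z + 135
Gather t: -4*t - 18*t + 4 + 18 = 22 - 22*t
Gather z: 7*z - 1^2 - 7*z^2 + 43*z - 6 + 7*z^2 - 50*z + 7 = 0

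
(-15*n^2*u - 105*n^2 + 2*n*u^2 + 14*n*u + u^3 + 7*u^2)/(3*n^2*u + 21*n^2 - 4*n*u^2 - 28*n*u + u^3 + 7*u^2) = (5*n + u)/(-n + u)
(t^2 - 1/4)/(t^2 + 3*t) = (t^2 - 1/4)/(t*(t + 3))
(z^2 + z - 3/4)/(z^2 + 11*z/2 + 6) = (z - 1/2)/(z + 4)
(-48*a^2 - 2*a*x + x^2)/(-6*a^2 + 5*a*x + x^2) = (-8*a + x)/(-a + x)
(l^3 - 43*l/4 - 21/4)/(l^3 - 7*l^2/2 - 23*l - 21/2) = (l - 7/2)/(l - 7)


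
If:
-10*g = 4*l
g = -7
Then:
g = -7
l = 35/2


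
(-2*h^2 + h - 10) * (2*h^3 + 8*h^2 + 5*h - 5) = -4*h^5 - 14*h^4 - 22*h^3 - 65*h^2 - 55*h + 50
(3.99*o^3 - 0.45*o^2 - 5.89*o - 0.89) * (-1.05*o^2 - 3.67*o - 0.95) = -4.1895*o^5 - 14.1708*o^4 + 4.0455*o^3 + 22.9783*o^2 + 8.8618*o + 0.8455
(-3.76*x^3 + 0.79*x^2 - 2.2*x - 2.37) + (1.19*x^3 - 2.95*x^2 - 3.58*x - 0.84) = -2.57*x^3 - 2.16*x^2 - 5.78*x - 3.21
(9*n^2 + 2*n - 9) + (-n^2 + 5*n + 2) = 8*n^2 + 7*n - 7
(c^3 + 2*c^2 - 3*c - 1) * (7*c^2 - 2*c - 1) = 7*c^5 + 12*c^4 - 26*c^3 - 3*c^2 + 5*c + 1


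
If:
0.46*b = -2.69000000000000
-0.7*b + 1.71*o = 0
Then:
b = -5.85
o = -2.39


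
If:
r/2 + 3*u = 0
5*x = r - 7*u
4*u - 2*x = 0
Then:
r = 0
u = 0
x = 0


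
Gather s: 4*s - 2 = 4*s - 2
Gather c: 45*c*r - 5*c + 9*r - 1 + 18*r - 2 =c*(45*r - 5) + 27*r - 3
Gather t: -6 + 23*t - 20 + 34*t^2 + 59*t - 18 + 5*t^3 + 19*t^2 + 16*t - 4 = 5*t^3 + 53*t^2 + 98*t - 48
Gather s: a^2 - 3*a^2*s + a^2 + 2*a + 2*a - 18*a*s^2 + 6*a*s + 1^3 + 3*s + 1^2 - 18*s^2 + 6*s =2*a^2 + 4*a + s^2*(-18*a - 18) + s*(-3*a^2 + 6*a + 9) + 2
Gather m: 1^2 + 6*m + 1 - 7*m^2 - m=-7*m^2 + 5*m + 2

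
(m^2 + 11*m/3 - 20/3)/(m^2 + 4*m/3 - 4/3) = (3*m^2 + 11*m - 20)/(3*m^2 + 4*m - 4)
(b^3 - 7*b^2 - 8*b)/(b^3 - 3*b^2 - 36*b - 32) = b/(b + 4)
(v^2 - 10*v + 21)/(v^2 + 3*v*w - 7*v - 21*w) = (v - 3)/(v + 3*w)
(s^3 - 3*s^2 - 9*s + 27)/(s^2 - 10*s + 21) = (s^2 - 9)/(s - 7)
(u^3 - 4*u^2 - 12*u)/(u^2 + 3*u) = (u^2 - 4*u - 12)/(u + 3)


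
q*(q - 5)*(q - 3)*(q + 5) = q^4 - 3*q^3 - 25*q^2 + 75*q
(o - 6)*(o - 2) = o^2 - 8*o + 12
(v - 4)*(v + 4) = v^2 - 16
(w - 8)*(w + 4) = w^2 - 4*w - 32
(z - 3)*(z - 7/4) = z^2 - 19*z/4 + 21/4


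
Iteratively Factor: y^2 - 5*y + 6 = (y - 2)*(y - 3)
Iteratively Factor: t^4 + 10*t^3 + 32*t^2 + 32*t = (t + 4)*(t^3 + 6*t^2 + 8*t) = t*(t + 4)*(t^2 + 6*t + 8) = t*(t + 4)^2*(t + 2)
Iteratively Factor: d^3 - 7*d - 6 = (d + 2)*(d^2 - 2*d - 3) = (d - 3)*(d + 2)*(d + 1)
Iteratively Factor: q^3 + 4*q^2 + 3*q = (q + 3)*(q^2 + q) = (q + 1)*(q + 3)*(q)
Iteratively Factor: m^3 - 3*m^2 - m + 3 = (m - 3)*(m^2 - 1) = (m - 3)*(m + 1)*(m - 1)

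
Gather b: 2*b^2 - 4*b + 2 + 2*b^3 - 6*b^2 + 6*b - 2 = 2*b^3 - 4*b^2 + 2*b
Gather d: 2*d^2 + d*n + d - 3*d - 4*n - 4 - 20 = 2*d^2 + d*(n - 2) - 4*n - 24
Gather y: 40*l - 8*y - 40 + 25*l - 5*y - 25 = 65*l - 13*y - 65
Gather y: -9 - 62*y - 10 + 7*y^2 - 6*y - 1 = 7*y^2 - 68*y - 20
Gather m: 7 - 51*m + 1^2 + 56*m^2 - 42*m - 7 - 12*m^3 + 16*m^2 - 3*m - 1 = -12*m^3 + 72*m^2 - 96*m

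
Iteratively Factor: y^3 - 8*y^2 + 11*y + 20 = (y + 1)*(y^2 - 9*y + 20) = (y - 5)*(y + 1)*(y - 4)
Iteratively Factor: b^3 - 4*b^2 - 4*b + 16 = (b - 2)*(b^2 - 2*b - 8) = (b - 2)*(b + 2)*(b - 4)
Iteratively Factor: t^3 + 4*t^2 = (t + 4)*(t^2) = t*(t + 4)*(t)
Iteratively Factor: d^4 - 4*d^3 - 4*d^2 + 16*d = (d - 2)*(d^3 - 2*d^2 - 8*d) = (d - 2)*(d + 2)*(d^2 - 4*d) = (d - 4)*(d - 2)*(d + 2)*(d)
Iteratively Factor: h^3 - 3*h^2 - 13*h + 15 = (h - 1)*(h^2 - 2*h - 15) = (h - 5)*(h - 1)*(h + 3)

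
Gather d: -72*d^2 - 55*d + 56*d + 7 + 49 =-72*d^2 + d + 56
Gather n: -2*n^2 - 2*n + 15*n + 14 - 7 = -2*n^2 + 13*n + 7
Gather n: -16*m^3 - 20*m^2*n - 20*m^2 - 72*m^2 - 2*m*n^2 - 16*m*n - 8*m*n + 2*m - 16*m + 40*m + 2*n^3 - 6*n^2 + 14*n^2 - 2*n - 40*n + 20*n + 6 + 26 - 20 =-16*m^3 - 92*m^2 + 26*m + 2*n^3 + n^2*(8 - 2*m) + n*(-20*m^2 - 24*m - 22) + 12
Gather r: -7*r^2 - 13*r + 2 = -7*r^2 - 13*r + 2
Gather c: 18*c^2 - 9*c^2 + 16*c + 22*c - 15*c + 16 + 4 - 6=9*c^2 + 23*c + 14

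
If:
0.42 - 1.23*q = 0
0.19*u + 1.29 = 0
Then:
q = 0.34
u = -6.79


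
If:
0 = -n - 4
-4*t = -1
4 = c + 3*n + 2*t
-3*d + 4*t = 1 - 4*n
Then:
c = 31/2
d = -16/3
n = -4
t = 1/4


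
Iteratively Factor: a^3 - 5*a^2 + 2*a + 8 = (a + 1)*(a^2 - 6*a + 8) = (a - 2)*(a + 1)*(a - 4)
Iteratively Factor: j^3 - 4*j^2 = (j - 4)*(j^2) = j*(j - 4)*(j)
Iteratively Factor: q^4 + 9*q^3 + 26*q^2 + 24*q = (q + 3)*(q^3 + 6*q^2 + 8*q) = (q + 2)*(q + 3)*(q^2 + 4*q) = q*(q + 2)*(q + 3)*(q + 4)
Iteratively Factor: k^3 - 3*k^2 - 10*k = (k + 2)*(k^2 - 5*k) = (k - 5)*(k + 2)*(k)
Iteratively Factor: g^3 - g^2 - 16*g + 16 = (g - 1)*(g^2 - 16) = (g - 4)*(g - 1)*(g + 4)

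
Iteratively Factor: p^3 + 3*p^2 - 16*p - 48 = (p + 4)*(p^2 - p - 12) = (p + 3)*(p + 4)*(p - 4)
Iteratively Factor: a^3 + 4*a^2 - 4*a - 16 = (a + 4)*(a^2 - 4) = (a - 2)*(a + 4)*(a + 2)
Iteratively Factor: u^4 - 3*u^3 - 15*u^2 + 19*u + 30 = (u + 1)*(u^3 - 4*u^2 - 11*u + 30) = (u - 2)*(u + 1)*(u^2 - 2*u - 15) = (u - 5)*(u - 2)*(u + 1)*(u + 3)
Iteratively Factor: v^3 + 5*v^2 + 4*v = (v + 1)*(v^2 + 4*v) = (v + 1)*(v + 4)*(v)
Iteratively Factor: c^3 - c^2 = (c - 1)*(c^2) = c*(c - 1)*(c)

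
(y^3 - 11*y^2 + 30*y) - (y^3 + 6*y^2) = -17*y^2 + 30*y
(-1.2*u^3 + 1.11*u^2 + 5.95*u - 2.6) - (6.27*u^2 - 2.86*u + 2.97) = -1.2*u^3 - 5.16*u^2 + 8.81*u - 5.57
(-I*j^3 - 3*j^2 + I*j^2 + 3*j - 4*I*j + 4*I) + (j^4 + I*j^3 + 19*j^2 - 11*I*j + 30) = j^4 + 16*j^2 + I*j^2 + 3*j - 15*I*j + 30 + 4*I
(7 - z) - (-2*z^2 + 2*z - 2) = 2*z^2 - 3*z + 9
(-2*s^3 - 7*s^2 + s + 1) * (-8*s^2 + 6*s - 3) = 16*s^5 + 44*s^4 - 44*s^3 + 19*s^2 + 3*s - 3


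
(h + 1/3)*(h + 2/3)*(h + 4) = h^3 + 5*h^2 + 38*h/9 + 8/9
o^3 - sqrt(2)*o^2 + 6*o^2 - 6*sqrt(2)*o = o*(o + 6)*(o - sqrt(2))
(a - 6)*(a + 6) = a^2 - 36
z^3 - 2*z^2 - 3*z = z*(z - 3)*(z + 1)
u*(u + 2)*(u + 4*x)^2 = u^4 + 8*u^3*x + 2*u^3 + 16*u^2*x^2 + 16*u^2*x + 32*u*x^2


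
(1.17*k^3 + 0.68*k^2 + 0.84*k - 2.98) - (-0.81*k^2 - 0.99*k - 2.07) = 1.17*k^3 + 1.49*k^2 + 1.83*k - 0.91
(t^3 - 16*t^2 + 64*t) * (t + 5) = t^4 - 11*t^3 - 16*t^2 + 320*t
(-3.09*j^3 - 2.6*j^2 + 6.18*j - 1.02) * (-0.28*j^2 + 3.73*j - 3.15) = 0.8652*j^5 - 10.7977*j^4 - 1.6949*j^3 + 31.527*j^2 - 23.2716*j + 3.213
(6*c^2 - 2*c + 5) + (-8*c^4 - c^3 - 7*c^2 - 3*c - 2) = -8*c^4 - c^3 - c^2 - 5*c + 3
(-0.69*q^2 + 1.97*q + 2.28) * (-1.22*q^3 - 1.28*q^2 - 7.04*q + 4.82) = 0.8418*q^5 - 1.5202*q^4 - 0.4456*q^3 - 20.113*q^2 - 6.5558*q + 10.9896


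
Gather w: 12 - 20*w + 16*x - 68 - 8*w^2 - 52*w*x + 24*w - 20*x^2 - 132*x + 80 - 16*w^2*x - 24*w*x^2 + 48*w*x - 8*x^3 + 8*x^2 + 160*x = w^2*(-16*x - 8) + w*(-24*x^2 - 4*x + 4) - 8*x^3 - 12*x^2 + 44*x + 24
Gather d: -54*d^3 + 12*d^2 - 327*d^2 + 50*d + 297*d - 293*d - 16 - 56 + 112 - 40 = -54*d^3 - 315*d^2 + 54*d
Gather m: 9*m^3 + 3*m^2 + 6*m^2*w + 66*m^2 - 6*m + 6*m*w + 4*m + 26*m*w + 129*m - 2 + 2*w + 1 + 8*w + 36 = 9*m^3 + m^2*(6*w + 69) + m*(32*w + 127) + 10*w + 35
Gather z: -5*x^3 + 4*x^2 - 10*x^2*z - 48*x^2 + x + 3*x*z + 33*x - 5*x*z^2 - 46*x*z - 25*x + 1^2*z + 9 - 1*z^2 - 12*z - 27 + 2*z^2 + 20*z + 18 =-5*x^3 - 44*x^2 + 9*x + z^2*(1 - 5*x) + z*(-10*x^2 - 43*x + 9)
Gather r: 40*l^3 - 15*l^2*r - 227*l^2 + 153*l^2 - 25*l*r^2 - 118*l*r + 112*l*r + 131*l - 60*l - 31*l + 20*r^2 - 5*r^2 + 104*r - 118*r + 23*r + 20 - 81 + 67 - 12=40*l^3 - 74*l^2 + 40*l + r^2*(15 - 25*l) + r*(-15*l^2 - 6*l + 9) - 6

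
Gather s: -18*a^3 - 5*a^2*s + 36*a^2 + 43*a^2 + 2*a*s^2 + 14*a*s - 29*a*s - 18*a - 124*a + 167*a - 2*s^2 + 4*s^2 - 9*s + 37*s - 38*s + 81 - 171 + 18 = -18*a^3 + 79*a^2 + 25*a + s^2*(2*a + 2) + s*(-5*a^2 - 15*a - 10) - 72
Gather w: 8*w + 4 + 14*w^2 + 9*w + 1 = 14*w^2 + 17*w + 5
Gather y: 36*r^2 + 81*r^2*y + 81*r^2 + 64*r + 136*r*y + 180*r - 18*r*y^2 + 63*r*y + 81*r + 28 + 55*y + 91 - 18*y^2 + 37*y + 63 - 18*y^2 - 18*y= 117*r^2 + 325*r + y^2*(-18*r - 36) + y*(81*r^2 + 199*r + 74) + 182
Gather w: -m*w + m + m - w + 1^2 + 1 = 2*m + w*(-m - 1) + 2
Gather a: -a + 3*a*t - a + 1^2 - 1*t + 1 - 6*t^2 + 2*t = a*(3*t - 2) - 6*t^2 + t + 2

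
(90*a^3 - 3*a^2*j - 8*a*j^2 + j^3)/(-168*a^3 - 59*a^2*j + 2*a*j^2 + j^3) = (-30*a^2 + 11*a*j - j^2)/(56*a^2 + a*j - j^2)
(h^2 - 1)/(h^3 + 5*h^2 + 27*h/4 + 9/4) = 4*(h^2 - 1)/(4*h^3 + 20*h^2 + 27*h + 9)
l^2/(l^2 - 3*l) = l/(l - 3)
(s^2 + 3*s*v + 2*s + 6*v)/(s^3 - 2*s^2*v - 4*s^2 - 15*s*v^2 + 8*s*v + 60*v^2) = (s + 2)/(s^2 - 5*s*v - 4*s + 20*v)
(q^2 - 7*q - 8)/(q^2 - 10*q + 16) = (q + 1)/(q - 2)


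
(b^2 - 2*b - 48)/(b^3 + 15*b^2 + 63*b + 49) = (b^2 - 2*b - 48)/(b^3 + 15*b^2 + 63*b + 49)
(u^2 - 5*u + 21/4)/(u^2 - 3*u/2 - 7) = (u - 3/2)/(u + 2)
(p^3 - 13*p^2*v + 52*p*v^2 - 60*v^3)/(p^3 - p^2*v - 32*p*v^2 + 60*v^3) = (p - 6*v)/(p + 6*v)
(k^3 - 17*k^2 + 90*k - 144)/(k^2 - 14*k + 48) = k - 3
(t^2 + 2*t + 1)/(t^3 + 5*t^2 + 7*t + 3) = 1/(t + 3)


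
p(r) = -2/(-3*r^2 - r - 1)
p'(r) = -2*(6*r + 1)/(-3*r^2 - r - 1)^2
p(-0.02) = 2.04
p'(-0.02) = -1.83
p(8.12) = 0.01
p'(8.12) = -0.00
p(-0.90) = 0.79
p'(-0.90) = 1.37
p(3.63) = 0.05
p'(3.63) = -0.02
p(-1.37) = 0.38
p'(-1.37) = 0.52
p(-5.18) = 0.03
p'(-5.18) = 0.01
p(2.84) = 0.07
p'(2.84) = -0.05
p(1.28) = 0.28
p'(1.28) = -0.34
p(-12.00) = 0.00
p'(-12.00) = 0.00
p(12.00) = 0.00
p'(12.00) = 0.00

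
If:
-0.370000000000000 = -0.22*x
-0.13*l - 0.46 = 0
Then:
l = -3.54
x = 1.68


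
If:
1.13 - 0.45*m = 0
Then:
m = 2.51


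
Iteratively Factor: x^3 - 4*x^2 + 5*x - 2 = (x - 1)*(x^2 - 3*x + 2) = (x - 1)^2*(x - 2)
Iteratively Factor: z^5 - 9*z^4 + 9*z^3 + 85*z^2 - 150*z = (z)*(z^4 - 9*z^3 + 9*z^2 + 85*z - 150) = z*(z + 3)*(z^3 - 12*z^2 + 45*z - 50) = z*(z - 5)*(z + 3)*(z^2 - 7*z + 10) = z*(z - 5)^2*(z + 3)*(z - 2)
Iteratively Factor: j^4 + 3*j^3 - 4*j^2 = (j + 4)*(j^3 - j^2) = j*(j + 4)*(j^2 - j) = j*(j - 1)*(j + 4)*(j)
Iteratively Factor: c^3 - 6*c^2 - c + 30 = (c - 3)*(c^2 - 3*c - 10) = (c - 5)*(c - 3)*(c + 2)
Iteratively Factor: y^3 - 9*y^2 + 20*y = (y - 5)*(y^2 - 4*y) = y*(y - 5)*(y - 4)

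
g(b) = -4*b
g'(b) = -4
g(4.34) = -17.36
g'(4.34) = -4.00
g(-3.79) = 15.16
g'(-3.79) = -4.00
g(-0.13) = 0.52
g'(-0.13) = -4.00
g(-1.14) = 4.56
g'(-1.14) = -4.00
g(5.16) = -20.64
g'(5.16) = -4.00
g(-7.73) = 30.92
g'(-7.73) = -4.00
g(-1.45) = 5.80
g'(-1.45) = -4.00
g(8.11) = -32.44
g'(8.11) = -4.00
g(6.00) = -24.00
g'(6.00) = -4.00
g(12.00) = -48.00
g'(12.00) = -4.00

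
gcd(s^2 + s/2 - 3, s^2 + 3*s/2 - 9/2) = s - 3/2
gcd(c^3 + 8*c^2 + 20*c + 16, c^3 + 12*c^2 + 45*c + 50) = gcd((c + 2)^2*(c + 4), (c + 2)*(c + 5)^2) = c + 2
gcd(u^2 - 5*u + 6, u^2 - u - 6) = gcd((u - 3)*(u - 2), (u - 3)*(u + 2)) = u - 3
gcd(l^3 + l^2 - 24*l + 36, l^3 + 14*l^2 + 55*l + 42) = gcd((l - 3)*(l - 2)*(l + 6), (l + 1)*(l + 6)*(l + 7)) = l + 6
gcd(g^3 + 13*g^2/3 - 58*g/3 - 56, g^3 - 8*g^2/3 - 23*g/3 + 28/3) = g^2 - 5*g/3 - 28/3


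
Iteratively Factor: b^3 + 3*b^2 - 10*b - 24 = (b + 2)*(b^2 + b - 12) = (b - 3)*(b + 2)*(b + 4)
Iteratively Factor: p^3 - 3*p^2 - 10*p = (p + 2)*(p^2 - 5*p) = (p - 5)*(p + 2)*(p)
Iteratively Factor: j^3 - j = (j + 1)*(j^2 - j) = (j - 1)*(j + 1)*(j)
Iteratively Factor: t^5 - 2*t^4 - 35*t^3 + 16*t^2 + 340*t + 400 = (t - 5)*(t^4 + 3*t^3 - 20*t^2 - 84*t - 80) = (t - 5)^2*(t^3 + 8*t^2 + 20*t + 16) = (t - 5)^2*(t + 2)*(t^2 + 6*t + 8) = (t - 5)^2*(t + 2)^2*(t + 4)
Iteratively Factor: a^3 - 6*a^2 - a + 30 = (a + 2)*(a^2 - 8*a + 15) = (a - 3)*(a + 2)*(a - 5)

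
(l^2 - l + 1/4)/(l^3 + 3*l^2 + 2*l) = (l^2 - l + 1/4)/(l*(l^2 + 3*l + 2))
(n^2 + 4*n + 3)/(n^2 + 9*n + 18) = (n + 1)/(n + 6)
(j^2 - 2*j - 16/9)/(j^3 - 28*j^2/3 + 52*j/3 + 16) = (j - 8/3)/(j^2 - 10*j + 24)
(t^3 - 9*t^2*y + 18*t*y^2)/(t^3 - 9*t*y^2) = (t - 6*y)/(t + 3*y)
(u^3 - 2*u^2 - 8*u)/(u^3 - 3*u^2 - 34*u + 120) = u*(u + 2)/(u^2 + u - 30)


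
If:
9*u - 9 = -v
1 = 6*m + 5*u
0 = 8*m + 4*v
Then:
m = -9/16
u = 7/8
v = 9/8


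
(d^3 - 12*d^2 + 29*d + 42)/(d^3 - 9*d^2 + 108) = (d^2 - 6*d - 7)/(d^2 - 3*d - 18)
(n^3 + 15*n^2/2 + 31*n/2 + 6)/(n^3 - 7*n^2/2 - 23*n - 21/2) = (n + 4)/(n - 7)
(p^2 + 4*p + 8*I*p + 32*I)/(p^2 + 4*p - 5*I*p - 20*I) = (p + 8*I)/(p - 5*I)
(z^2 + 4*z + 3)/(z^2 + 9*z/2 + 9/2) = 2*(z + 1)/(2*z + 3)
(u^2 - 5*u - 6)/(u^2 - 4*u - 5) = (u - 6)/(u - 5)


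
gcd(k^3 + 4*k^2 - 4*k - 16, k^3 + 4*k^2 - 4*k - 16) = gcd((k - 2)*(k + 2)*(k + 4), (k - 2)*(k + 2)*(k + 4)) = k^3 + 4*k^2 - 4*k - 16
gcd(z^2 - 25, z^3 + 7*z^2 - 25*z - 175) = z^2 - 25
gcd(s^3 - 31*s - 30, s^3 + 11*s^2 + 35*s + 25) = s^2 + 6*s + 5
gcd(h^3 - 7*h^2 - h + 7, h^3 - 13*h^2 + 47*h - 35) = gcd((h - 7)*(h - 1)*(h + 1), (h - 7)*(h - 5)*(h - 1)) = h^2 - 8*h + 7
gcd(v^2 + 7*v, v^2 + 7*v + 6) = 1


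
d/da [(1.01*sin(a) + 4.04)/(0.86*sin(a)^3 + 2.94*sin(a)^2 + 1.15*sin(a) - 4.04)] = (-25.0581*sin(a) + 0.4343*sin(3*a) + 6.6963*cos(2*a) - 15.4227)*cos(a)/(0.86*sin(a)^3 + 2.94*sin(a)^2 + 1.15*sin(a) - 4.04)^2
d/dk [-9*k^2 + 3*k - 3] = 3 - 18*k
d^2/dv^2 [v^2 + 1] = 2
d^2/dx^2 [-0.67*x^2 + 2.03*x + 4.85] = -1.34000000000000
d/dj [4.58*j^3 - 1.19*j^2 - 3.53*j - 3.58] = 13.74*j^2 - 2.38*j - 3.53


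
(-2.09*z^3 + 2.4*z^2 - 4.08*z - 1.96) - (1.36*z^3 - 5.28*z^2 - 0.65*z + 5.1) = -3.45*z^3 + 7.68*z^2 - 3.43*z - 7.06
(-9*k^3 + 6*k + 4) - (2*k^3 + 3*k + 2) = -11*k^3 + 3*k + 2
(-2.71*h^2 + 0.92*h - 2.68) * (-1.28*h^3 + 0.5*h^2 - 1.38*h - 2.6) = 3.4688*h^5 - 2.5326*h^4 + 7.6302*h^3 + 4.4364*h^2 + 1.3064*h + 6.968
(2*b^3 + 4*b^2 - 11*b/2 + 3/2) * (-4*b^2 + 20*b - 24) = -8*b^5 + 24*b^4 + 54*b^3 - 212*b^2 + 162*b - 36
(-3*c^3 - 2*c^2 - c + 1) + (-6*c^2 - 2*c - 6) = -3*c^3 - 8*c^2 - 3*c - 5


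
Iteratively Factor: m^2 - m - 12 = (m + 3)*(m - 4)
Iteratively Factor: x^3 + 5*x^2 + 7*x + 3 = (x + 1)*(x^2 + 4*x + 3) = (x + 1)*(x + 3)*(x + 1)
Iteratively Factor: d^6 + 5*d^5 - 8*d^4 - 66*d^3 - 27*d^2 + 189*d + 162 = (d + 3)*(d^5 + 2*d^4 - 14*d^3 - 24*d^2 + 45*d + 54) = (d + 3)^2*(d^4 - d^3 - 11*d^2 + 9*d + 18) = (d - 3)*(d + 3)^2*(d^3 + 2*d^2 - 5*d - 6) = (d - 3)*(d + 3)^3*(d^2 - d - 2) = (d - 3)*(d + 1)*(d + 3)^3*(d - 2)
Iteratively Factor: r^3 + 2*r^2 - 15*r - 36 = (r + 3)*(r^2 - r - 12) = (r + 3)^2*(r - 4)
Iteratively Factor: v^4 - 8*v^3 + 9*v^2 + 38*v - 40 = (v + 2)*(v^3 - 10*v^2 + 29*v - 20) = (v - 5)*(v + 2)*(v^2 - 5*v + 4) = (v - 5)*(v - 4)*(v + 2)*(v - 1)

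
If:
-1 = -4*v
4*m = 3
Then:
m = 3/4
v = 1/4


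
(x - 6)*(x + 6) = x^2 - 36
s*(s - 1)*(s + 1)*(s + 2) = s^4 + 2*s^3 - s^2 - 2*s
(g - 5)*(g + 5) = g^2 - 25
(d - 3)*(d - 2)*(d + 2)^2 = d^4 - d^3 - 10*d^2 + 4*d + 24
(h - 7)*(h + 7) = h^2 - 49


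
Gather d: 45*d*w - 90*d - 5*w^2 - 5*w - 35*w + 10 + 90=d*(45*w - 90) - 5*w^2 - 40*w + 100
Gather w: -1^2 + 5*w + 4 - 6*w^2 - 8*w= -6*w^2 - 3*w + 3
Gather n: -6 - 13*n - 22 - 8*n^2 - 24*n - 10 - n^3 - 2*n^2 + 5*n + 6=-n^3 - 10*n^2 - 32*n - 32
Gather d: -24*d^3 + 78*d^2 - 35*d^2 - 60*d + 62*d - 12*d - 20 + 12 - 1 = -24*d^3 + 43*d^2 - 10*d - 9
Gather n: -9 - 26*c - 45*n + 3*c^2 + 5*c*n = 3*c^2 - 26*c + n*(5*c - 45) - 9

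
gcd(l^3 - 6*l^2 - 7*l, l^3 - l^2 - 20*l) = l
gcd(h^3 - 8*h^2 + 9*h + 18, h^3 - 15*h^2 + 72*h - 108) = h^2 - 9*h + 18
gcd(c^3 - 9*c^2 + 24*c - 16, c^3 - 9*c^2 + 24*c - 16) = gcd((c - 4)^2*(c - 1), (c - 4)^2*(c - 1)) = c^3 - 9*c^2 + 24*c - 16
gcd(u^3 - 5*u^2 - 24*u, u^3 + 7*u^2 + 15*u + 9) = u + 3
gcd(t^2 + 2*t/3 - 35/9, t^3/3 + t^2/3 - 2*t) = 1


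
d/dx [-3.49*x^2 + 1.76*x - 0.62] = 1.76 - 6.98*x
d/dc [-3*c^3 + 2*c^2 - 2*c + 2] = -9*c^2 + 4*c - 2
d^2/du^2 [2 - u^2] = -2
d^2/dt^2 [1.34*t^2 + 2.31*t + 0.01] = 2.68000000000000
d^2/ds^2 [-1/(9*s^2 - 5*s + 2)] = 2*(81*s^2 - 45*s - (18*s - 5)^2 + 18)/(9*s^2 - 5*s + 2)^3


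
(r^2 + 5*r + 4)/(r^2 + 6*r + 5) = (r + 4)/(r + 5)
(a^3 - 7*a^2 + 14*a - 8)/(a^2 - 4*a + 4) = (a^2 - 5*a + 4)/(a - 2)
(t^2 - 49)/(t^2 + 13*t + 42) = (t - 7)/(t + 6)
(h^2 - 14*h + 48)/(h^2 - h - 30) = (h - 8)/(h + 5)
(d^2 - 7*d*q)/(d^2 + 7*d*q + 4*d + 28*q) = d*(d - 7*q)/(d^2 + 7*d*q + 4*d + 28*q)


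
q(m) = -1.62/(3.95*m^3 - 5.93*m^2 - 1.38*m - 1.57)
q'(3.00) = 0.05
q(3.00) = -0.03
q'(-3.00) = 0.01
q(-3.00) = 0.01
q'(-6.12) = 0.00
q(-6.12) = 0.00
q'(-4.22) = 0.00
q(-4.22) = 0.00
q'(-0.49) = 1.52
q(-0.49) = 0.58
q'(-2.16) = 0.03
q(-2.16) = 0.02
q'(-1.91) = 0.05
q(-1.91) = 0.03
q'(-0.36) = 1.75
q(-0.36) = 0.80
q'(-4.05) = 0.00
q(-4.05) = 0.00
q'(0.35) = -0.97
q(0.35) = 0.62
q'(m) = -1.62*(-11.85*m^2 + 11.86*m + 1.38)/(3.95*m^3 - 5.93*m^2 - 1.38*m - 1.57)^2 = (19.197*m^2 - 19.2132*m - 2.2356)/(-3.95*m^3 + 5.93*m^2 + 1.38*m + 1.57)^2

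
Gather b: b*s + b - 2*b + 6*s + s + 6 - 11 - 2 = b*(s - 1) + 7*s - 7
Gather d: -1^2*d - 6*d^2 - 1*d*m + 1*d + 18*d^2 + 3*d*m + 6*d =12*d^2 + d*(2*m + 6)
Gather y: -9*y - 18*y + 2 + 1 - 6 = -27*y - 3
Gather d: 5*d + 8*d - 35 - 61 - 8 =13*d - 104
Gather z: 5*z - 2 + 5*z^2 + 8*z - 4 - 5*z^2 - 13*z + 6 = 0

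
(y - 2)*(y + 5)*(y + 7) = y^3 + 10*y^2 + 11*y - 70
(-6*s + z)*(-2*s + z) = 12*s^2 - 8*s*z + z^2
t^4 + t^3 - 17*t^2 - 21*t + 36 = (t - 4)*(t - 1)*(t + 3)^2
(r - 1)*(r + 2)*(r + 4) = r^3 + 5*r^2 + 2*r - 8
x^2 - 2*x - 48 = (x - 8)*(x + 6)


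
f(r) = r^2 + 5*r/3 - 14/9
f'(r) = 2*r + 5/3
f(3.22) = 14.18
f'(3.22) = 8.11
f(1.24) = 2.05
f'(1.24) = 4.15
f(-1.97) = -0.96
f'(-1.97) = -2.27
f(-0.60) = -2.20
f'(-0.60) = 0.47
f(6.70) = 54.50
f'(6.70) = 15.07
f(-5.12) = 16.13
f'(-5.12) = -8.57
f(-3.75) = 6.26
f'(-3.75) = -5.83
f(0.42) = -0.68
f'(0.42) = 2.51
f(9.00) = 94.44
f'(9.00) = 19.67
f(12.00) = 162.44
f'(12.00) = 25.67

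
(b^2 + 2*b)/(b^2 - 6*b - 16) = b/(b - 8)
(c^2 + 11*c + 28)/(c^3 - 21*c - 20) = (c + 7)/(c^2 - 4*c - 5)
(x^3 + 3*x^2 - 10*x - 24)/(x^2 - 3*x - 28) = (x^2 - x - 6)/(x - 7)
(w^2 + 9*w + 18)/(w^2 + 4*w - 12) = (w + 3)/(w - 2)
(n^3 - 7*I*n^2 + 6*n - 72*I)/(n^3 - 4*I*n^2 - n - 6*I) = (-n^3 + 7*I*n^2 - 6*n + 72*I)/(-n^3 + 4*I*n^2 + n + 6*I)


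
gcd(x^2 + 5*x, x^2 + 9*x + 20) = x + 5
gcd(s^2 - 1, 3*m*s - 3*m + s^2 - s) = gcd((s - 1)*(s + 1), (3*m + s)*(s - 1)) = s - 1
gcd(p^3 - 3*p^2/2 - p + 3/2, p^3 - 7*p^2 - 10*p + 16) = p - 1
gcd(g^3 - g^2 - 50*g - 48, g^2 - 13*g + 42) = 1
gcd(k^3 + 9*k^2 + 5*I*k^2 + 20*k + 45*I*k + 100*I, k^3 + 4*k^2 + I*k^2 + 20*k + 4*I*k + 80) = k^2 + k*(4 + 5*I) + 20*I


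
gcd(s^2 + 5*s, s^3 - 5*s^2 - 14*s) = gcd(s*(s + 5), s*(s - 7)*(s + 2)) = s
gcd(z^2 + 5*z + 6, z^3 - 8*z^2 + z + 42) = z + 2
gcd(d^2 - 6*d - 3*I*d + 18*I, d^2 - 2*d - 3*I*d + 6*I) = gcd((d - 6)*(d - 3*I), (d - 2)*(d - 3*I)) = d - 3*I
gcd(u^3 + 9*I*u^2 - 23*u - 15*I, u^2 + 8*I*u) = 1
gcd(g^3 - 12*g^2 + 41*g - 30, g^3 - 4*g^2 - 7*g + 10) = g^2 - 6*g + 5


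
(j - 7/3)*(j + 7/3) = j^2 - 49/9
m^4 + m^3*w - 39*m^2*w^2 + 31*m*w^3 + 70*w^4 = (m - 5*w)*(m - 2*w)*(m + w)*(m + 7*w)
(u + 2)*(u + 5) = u^2 + 7*u + 10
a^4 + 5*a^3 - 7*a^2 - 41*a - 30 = (a - 3)*(a + 1)*(a + 2)*(a + 5)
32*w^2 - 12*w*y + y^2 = (-8*w + y)*(-4*w + y)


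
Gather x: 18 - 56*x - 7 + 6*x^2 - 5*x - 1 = 6*x^2 - 61*x + 10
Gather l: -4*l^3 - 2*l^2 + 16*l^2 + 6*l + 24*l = -4*l^3 + 14*l^2 + 30*l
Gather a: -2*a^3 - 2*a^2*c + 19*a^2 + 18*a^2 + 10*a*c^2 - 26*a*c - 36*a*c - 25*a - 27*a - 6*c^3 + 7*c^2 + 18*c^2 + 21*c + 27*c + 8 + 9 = -2*a^3 + a^2*(37 - 2*c) + a*(10*c^2 - 62*c - 52) - 6*c^3 + 25*c^2 + 48*c + 17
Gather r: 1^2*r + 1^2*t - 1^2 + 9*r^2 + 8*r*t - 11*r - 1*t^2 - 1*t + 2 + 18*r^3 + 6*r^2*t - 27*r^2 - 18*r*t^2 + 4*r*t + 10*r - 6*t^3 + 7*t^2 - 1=18*r^3 + r^2*(6*t - 18) + r*(-18*t^2 + 12*t) - 6*t^3 + 6*t^2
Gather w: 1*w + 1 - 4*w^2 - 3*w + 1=-4*w^2 - 2*w + 2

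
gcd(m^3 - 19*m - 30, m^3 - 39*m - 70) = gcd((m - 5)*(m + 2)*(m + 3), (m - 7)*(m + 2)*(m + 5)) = m + 2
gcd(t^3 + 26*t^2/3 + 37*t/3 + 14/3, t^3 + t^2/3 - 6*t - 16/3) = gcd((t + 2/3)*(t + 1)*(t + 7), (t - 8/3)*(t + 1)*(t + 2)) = t + 1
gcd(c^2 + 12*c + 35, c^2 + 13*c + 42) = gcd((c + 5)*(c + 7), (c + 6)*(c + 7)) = c + 7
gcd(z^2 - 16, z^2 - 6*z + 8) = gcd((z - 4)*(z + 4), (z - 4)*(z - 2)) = z - 4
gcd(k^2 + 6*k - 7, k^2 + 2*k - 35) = k + 7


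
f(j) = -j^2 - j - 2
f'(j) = -2*j - 1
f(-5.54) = -27.15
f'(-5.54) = 10.08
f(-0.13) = -1.89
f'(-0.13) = -0.74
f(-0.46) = -1.75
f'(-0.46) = -0.08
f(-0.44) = -1.75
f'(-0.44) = -0.12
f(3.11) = -14.78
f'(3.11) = -7.22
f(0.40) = -2.56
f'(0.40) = -1.80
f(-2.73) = -6.72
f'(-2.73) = 4.46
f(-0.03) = -1.97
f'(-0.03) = -0.94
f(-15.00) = -212.00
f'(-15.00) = 29.00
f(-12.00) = -134.00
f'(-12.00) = 23.00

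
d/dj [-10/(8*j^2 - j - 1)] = 10*(16*j - 1)/(-8*j^2 + j + 1)^2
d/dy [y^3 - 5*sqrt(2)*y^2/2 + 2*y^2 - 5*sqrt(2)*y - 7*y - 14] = 3*y^2 - 5*sqrt(2)*y + 4*y - 5*sqrt(2) - 7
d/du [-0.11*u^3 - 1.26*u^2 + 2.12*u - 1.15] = -0.33*u^2 - 2.52*u + 2.12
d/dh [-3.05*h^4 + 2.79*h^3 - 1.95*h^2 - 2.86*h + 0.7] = -12.2*h^3 + 8.37*h^2 - 3.9*h - 2.86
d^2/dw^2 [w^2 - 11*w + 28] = 2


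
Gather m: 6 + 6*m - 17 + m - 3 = 7*m - 14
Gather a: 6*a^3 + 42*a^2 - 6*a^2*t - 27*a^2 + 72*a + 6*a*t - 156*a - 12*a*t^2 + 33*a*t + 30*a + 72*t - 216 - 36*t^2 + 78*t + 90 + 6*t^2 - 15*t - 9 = 6*a^3 + a^2*(15 - 6*t) + a*(-12*t^2 + 39*t - 54) - 30*t^2 + 135*t - 135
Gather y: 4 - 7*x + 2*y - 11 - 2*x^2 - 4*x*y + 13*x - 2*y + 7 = -2*x^2 - 4*x*y + 6*x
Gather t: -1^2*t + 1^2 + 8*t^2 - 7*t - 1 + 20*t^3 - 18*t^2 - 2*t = 20*t^3 - 10*t^2 - 10*t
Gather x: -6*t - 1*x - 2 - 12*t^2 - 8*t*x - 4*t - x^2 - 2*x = -12*t^2 - 10*t - x^2 + x*(-8*t - 3) - 2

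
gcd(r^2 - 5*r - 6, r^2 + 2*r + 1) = r + 1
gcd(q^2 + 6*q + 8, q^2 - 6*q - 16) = q + 2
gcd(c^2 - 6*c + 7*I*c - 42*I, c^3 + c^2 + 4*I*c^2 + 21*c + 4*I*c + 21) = c + 7*I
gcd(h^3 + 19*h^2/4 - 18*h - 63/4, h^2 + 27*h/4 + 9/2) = h + 3/4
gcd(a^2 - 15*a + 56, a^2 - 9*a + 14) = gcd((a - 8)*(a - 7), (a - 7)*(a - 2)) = a - 7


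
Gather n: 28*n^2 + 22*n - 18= 28*n^2 + 22*n - 18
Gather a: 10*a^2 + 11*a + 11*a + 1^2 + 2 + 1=10*a^2 + 22*a + 4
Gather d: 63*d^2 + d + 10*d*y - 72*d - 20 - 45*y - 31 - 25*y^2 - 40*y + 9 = 63*d^2 + d*(10*y - 71) - 25*y^2 - 85*y - 42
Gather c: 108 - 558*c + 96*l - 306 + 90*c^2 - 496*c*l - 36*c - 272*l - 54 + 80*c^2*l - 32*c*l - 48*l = c^2*(80*l + 90) + c*(-528*l - 594) - 224*l - 252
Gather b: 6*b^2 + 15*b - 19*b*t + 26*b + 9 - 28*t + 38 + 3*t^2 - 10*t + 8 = 6*b^2 + b*(41 - 19*t) + 3*t^2 - 38*t + 55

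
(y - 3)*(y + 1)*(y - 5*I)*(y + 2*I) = y^4 - 2*y^3 - 3*I*y^3 + 7*y^2 + 6*I*y^2 - 20*y + 9*I*y - 30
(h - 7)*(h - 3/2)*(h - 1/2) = h^3 - 9*h^2 + 59*h/4 - 21/4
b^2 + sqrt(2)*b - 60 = (b - 5*sqrt(2))*(b + 6*sqrt(2))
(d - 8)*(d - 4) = d^2 - 12*d + 32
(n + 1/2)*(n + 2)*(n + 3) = n^3 + 11*n^2/2 + 17*n/2 + 3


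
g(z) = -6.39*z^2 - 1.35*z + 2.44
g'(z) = -12.78*z - 1.35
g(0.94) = -4.48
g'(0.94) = -13.36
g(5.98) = -234.14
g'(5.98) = -77.77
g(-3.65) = -77.76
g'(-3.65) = 45.30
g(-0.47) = 1.66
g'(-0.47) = 4.66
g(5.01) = -164.71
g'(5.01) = -65.38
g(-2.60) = -37.25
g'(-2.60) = 31.88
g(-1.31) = -6.76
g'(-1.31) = 15.39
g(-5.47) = -181.37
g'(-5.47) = 68.56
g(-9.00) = -503.00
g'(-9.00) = 113.67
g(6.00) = -235.70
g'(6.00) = -78.03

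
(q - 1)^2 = q^2 - 2*q + 1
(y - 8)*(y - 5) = y^2 - 13*y + 40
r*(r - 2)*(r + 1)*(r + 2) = r^4 + r^3 - 4*r^2 - 4*r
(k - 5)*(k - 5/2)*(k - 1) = k^3 - 17*k^2/2 + 20*k - 25/2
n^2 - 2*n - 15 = (n - 5)*(n + 3)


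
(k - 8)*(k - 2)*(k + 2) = k^3 - 8*k^2 - 4*k + 32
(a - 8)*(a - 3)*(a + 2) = a^3 - 9*a^2 + 2*a + 48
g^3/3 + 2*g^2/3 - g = g*(g/3 + 1)*(g - 1)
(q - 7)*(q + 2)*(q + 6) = q^3 + q^2 - 44*q - 84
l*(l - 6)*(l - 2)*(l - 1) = l^4 - 9*l^3 + 20*l^2 - 12*l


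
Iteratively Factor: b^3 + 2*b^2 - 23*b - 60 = (b - 5)*(b^2 + 7*b + 12) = (b - 5)*(b + 3)*(b + 4)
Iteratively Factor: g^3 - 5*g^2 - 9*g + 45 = (g - 3)*(g^2 - 2*g - 15) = (g - 3)*(g + 3)*(g - 5)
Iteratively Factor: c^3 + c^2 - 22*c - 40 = (c + 2)*(c^2 - c - 20) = (c + 2)*(c + 4)*(c - 5)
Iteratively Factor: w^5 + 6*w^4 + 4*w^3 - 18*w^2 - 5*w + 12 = (w + 1)*(w^4 + 5*w^3 - w^2 - 17*w + 12) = (w - 1)*(w + 1)*(w^3 + 6*w^2 + 5*w - 12) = (w - 1)*(w + 1)*(w + 3)*(w^2 + 3*w - 4) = (w - 1)*(w + 1)*(w + 3)*(w + 4)*(w - 1)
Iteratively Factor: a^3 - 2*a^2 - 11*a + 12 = (a + 3)*(a^2 - 5*a + 4) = (a - 1)*(a + 3)*(a - 4)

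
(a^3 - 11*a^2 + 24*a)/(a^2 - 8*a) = a - 3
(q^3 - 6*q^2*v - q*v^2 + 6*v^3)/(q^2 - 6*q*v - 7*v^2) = (q^2 - 7*q*v + 6*v^2)/(q - 7*v)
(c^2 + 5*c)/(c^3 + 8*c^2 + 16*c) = (c + 5)/(c^2 + 8*c + 16)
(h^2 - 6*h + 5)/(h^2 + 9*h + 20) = (h^2 - 6*h + 5)/(h^2 + 9*h + 20)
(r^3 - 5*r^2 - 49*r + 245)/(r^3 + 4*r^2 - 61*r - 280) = (r^2 - 12*r + 35)/(r^2 - 3*r - 40)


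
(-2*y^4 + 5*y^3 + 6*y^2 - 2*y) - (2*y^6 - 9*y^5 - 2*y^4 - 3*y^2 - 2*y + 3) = -2*y^6 + 9*y^5 + 5*y^3 + 9*y^2 - 3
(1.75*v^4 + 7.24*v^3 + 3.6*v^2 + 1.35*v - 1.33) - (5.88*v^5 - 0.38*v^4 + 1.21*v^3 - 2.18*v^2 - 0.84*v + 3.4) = -5.88*v^5 + 2.13*v^4 + 6.03*v^3 + 5.78*v^2 + 2.19*v - 4.73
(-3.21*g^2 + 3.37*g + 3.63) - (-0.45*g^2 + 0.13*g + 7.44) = -2.76*g^2 + 3.24*g - 3.81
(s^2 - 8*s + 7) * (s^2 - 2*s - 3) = s^4 - 10*s^3 + 20*s^2 + 10*s - 21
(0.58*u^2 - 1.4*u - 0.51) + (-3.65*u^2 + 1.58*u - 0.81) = -3.07*u^2 + 0.18*u - 1.32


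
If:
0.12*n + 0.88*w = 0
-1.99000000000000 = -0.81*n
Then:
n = 2.46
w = -0.34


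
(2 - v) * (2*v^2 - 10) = -2*v^3 + 4*v^2 + 10*v - 20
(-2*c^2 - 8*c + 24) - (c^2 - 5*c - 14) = -3*c^2 - 3*c + 38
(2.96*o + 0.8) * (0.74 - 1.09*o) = -3.2264*o^2 + 1.3184*o + 0.592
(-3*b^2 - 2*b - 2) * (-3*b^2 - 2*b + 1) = 9*b^4 + 12*b^3 + 7*b^2 + 2*b - 2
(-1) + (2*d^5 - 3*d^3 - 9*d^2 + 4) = 2*d^5 - 3*d^3 - 9*d^2 + 3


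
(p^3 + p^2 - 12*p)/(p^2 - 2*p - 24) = p*(p - 3)/(p - 6)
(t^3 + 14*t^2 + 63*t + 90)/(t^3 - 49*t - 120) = (t + 6)/(t - 8)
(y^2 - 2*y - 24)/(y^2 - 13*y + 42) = (y + 4)/(y - 7)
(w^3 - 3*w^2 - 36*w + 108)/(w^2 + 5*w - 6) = (w^2 - 9*w + 18)/(w - 1)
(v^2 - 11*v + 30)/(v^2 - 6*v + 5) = (v - 6)/(v - 1)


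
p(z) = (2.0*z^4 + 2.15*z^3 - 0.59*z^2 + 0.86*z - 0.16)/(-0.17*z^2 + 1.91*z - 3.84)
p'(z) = (0.34*z - 1.91)*(2.0*z^4 + 2.15*z^3 - 0.59*z^2 + 0.86*z - 0.16)/(-0.17*z^2 + 1.91*z - 3.84)^2 + (8.0*z^3 + 6.45*z^2 - 1.18*z + 0.86)/(-0.17*z^2 + 1.91*z - 3.84) = (-0.68*z^5 + 11.0945*z^4 - 22.507*z^3 - 25.7487*z^2 + 4.4768*z - 2.9968)/(0.0289*z^4 - 0.6494*z^3 + 4.9537*z^2 - 14.6688*z + 14.7456)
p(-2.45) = -3.63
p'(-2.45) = 6.84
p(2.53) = -1199.75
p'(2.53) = -14900.07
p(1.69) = -23.96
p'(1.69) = -80.08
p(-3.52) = -16.00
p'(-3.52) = 16.91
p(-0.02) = 0.05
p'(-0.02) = -0.21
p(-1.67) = -0.31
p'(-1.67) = 2.09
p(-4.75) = -45.98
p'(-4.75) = 32.44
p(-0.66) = 0.24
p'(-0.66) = -0.32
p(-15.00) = -1326.66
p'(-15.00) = 229.44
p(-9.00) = -330.43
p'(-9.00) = 105.05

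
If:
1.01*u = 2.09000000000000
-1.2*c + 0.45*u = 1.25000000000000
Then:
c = -0.27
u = 2.07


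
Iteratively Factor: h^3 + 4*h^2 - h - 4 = (h + 1)*(h^2 + 3*h - 4) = (h + 1)*(h + 4)*(h - 1)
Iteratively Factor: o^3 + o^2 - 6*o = (o - 2)*(o^2 + 3*o) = o*(o - 2)*(o + 3)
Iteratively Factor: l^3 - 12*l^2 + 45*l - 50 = (l - 2)*(l^2 - 10*l + 25) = (l - 5)*(l - 2)*(l - 5)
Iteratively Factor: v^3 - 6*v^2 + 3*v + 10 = (v + 1)*(v^2 - 7*v + 10) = (v - 2)*(v + 1)*(v - 5)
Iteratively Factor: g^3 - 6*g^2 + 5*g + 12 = (g - 3)*(g^2 - 3*g - 4) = (g - 4)*(g - 3)*(g + 1)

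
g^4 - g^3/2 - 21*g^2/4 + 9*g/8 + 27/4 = (g - 2)*(g - 3/2)*(g + 3/2)^2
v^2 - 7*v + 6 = (v - 6)*(v - 1)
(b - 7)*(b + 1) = b^2 - 6*b - 7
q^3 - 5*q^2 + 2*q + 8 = (q - 4)*(q - 2)*(q + 1)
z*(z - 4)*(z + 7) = z^3 + 3*z^2 - 28*z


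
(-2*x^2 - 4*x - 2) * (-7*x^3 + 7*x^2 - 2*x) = 14*x^5 + 14*x^4 - 10*x^3 - 6*x^2 + 4*x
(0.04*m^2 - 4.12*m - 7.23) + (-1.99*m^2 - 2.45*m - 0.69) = -1.95*m^2 - 6.57*m - 7.92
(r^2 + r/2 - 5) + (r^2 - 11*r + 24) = 2*r^2 - 21*r/2 + 19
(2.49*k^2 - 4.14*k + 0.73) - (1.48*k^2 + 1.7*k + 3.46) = 1.01*k^2 - 5.84*k - 2.73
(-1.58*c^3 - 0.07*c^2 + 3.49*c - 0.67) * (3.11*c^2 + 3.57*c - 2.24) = -4.9138*c^5 - 5.8583*c^4 + 14.1432*c^3 + 10.5324*c^2 - 10.2095*c + 1.5008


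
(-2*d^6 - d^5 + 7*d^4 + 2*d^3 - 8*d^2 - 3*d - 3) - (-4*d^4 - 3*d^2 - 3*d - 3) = -2*d^6 - d^5 + 11*d^4 + 2*d^3 - 5*d^2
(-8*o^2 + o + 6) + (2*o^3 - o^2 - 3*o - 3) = 2*o^3 - 9*o^2 - 2*o + 3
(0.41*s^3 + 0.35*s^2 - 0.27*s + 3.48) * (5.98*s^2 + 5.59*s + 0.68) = 2.4518*s^5 + 4.3849*s^4 + 0.6207*s^3 + 19.5391*s^2 + 19.2696*s + 2.3664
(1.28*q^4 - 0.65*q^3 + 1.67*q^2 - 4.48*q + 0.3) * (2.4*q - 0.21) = 3.072*q^5 - 1.8288*q^4 + 4.1445*q^3 - 11.1027*q^2 + 1.6608*q - 0.063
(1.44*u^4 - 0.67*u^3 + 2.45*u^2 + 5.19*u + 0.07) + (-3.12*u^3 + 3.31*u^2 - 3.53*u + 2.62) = 1.44*u^4 - 3.79*u^3 + 5.76*u^2 + 1.66*u + 2.69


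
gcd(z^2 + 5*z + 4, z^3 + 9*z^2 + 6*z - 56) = z + 4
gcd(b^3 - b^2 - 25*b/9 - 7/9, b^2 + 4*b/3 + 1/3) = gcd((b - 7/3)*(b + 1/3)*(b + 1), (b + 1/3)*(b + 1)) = b^2 + 4*b/3 + 1/3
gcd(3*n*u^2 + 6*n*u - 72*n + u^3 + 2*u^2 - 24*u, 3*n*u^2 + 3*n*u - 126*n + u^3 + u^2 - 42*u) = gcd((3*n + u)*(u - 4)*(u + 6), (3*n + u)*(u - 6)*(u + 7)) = 3*n + u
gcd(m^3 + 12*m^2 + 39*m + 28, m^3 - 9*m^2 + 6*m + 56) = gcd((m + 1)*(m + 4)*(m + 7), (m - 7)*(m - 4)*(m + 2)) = 1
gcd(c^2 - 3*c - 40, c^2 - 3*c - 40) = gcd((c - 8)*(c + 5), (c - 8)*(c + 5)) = c^2 - 3*c - 40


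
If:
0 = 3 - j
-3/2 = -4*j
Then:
No Solution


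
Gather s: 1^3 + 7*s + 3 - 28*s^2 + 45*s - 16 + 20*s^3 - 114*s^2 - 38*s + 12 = 20*s^3 - 142*s^2 + 14*s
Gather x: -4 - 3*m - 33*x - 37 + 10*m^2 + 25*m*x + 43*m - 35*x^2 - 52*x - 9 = 10*m^2 + 40*m - 35*x^2 + x*(25*m - 85) - 50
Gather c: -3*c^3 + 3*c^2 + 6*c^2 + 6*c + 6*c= -3*c^3 + 9*c^2 + 12*c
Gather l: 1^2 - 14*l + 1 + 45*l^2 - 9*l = 45*l^2 - 23*l + 2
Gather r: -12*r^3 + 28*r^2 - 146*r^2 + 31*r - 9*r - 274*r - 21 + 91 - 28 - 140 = -12*r^3 - 118*r^2 - 252*r - 98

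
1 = 1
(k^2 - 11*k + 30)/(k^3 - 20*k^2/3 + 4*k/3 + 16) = 3*(k - 5)/(3*k^2 - 2*k - 8)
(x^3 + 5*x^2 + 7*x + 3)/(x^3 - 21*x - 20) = (x^2 + 4*x + 3)/(x^2 - x - 20)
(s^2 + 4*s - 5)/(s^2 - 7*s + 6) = (s + 5)/(s - 6)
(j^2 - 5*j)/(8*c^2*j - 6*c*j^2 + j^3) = (j - 5)/(8*c^2 - 6*c*j + j^2)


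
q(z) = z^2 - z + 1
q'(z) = 2*z - 1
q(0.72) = 0.80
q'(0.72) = 0.44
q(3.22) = 8.15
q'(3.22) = 5.44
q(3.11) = 7.56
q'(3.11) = 5.22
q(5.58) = 26.56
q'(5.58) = 10.16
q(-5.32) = 34.62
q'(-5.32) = -11.64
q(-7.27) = 61.12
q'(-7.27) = -15.54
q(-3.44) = 16.27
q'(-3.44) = -7.88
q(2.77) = 5.90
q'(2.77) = 4.54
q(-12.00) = 157.00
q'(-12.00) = -25.00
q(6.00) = 31.00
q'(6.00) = 11.00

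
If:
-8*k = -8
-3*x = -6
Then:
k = 1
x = 2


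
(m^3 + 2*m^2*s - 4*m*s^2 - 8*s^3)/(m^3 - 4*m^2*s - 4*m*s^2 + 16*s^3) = (-m - 2*s)/(-m + 4*s)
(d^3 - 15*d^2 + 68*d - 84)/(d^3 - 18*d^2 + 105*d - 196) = (d^2 - 8*d + 12)/(d^2 - 11*d + 28)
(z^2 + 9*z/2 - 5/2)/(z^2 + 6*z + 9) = (2*z^2 + 9*z - 5)/(2*(z^2 + 6*z + 9))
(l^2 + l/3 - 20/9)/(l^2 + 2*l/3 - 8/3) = (l + 5/3)/(l + 2)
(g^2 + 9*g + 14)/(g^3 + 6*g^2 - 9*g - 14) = (g + 2)/(g^2 - g - 2)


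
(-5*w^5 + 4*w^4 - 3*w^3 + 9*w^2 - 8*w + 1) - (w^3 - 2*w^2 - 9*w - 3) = -5*w^5 + 4*w^4 - 4*w^3 + 11*w^2 + w + 4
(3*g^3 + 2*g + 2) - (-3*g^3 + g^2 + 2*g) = 6*g^3 - g^2 + 2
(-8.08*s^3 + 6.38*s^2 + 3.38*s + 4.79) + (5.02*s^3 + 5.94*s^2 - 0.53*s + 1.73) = -3.06*s^3 + 12.32*s^2 + 2.85*s + 6.52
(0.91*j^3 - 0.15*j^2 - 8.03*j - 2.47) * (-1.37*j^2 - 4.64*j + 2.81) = -1.2467*j^5 - 4.0169*j^4 + 14.2542*j^3 + 40.2216*j^2 - 11.1035*j - 6.9407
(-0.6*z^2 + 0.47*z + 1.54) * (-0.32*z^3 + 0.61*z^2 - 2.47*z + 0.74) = 0.192*z^5 - 0.5164*z^4 + 1.2759*z^3 - 0.6655*z^2 - 3.456*z + 1.1396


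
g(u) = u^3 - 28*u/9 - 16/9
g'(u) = 3*u^2 - 28/9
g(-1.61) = -0.94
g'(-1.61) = 4.67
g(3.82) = 42.08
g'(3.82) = 40.67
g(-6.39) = -242.81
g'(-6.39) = 119.39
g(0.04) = -1.90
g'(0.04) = -3.11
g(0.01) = -1.81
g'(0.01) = -3.11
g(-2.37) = -7.72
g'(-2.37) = 13.74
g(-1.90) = -2.73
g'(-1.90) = 7.72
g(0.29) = -2.66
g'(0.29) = -2.86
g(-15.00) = -3330.11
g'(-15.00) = 671.89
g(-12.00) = -1692.44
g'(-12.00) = 428.89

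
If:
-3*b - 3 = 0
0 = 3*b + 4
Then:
No Solution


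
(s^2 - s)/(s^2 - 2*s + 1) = s/(s - 1)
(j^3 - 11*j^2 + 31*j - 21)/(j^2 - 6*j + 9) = (j^2 - 8*j + 7)/(j - 3)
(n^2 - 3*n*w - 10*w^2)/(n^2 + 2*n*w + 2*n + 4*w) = (n - 5*w)/(n + 2)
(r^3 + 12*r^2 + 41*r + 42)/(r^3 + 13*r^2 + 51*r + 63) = (r + 2)/(r + 3)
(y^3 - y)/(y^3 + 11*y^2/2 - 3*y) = 2*(y^2 - 1)/(2*y^2 + 11*y - 6)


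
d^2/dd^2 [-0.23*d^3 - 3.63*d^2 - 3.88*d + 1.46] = -1.38*d - 7.26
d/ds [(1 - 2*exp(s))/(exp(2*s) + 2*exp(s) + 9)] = 2*(exp(2*s) - exp(s) - 10)*exp(s)/(exp(4*s) + 4*exp(3*s) + 22*exp(2*s) + 36*exp(s) + 81)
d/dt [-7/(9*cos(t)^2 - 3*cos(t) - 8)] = 21*(1 - 6*cos(t))*sin(t)/(-9*cos(t)^2 + 3*cos(t) + 8)^2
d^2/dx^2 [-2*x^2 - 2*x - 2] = -4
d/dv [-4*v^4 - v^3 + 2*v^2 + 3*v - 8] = -16*v^3 - 3*v^2 + 4*v + 3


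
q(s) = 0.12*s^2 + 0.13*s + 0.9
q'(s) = 0.24*s + 0.13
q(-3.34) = 1.80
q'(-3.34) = -0.67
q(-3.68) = 2.05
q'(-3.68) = -0.75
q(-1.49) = 0.97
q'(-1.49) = -0.23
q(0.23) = 0.94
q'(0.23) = 0.19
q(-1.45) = 0.96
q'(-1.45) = -0.22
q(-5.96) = 4.39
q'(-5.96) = -1.30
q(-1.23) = 0.92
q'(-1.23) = -0.17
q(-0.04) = 0.89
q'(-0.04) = 0.12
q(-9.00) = 9.45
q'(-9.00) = -2.03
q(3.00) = 2.37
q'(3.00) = 0.85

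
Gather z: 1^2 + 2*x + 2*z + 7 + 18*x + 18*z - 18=20*x + 20*z - 10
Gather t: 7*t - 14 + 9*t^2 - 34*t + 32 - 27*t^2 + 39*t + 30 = -18*t^2 + 12*t + 48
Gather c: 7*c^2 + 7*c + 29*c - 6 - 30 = 7*c^2 + 36*c - 36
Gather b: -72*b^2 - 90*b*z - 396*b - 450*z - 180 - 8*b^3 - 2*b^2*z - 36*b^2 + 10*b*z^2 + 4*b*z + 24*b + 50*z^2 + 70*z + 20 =-8*b^3 + b^2*(-2*z - 108) + b*(10*z^2 - 86*z - 372) + 50*z^2 - 380*z - 160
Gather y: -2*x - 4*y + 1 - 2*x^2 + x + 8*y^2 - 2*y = -2*x^2 - x + 8*y^2 - 6*y + 1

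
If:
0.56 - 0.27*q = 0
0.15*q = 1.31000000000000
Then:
No Solution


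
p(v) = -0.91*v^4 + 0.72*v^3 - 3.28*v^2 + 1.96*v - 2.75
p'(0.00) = 1.96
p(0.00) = -2.75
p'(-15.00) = 12871.36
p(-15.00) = -49268.90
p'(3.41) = -139.63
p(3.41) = -128.70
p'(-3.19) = 163.03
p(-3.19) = -159.99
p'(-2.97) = 135.86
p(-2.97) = -127.17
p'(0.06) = 1.57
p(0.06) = -2.64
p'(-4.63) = 439.92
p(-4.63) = -571.78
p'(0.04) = 1.70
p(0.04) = -2.68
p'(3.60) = -163.49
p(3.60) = -157.46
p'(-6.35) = 1062.73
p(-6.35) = -1811.38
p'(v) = -3.64*v^3 + 2.16*v^2 - 6.56*v + 1.96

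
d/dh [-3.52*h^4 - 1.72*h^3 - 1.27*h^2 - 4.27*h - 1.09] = -14.08*h^3 - 5.16*h^2 - 2.54*h - 4.27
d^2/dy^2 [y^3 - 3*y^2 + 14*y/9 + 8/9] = 6*y - 6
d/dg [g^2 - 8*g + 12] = 2*g - 8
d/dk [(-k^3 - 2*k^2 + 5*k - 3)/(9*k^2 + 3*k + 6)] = (-3*k^4 - 2*k^3 - 23*k^2 + 10*k + 13)/(3*(9*k^4 + 6*k^3 + 13*k^2 + 4*k + 4))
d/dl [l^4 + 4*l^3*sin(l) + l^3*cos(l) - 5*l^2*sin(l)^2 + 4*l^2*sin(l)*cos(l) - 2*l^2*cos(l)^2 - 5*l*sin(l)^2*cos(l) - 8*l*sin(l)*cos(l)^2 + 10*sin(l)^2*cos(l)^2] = -l^3*sin(l) + 4*l^3*cos(l) + 4*l^3 + 12*l^2*sin(l) - 3*l^2*sin(2*l) + 3*l^2*cos(l) + 4*l^2*cos(2*l) + 5*l*sin(l)/4 + 4*l*sin(2*l) - 15*l*sin(3*l)/4 - 2*l*cos(l) + 3*l*cos(2*l) - 6*l*cos(3*l) - 7*l - 2*sin(l) - 2*sin(3*l) + 5*sin(4*l) - 5*cos(l)/4 + 5*cos(3*l)/4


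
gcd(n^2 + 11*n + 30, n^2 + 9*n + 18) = n + 6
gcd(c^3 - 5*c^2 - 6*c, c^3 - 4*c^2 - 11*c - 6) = c^2 - 5*c - 6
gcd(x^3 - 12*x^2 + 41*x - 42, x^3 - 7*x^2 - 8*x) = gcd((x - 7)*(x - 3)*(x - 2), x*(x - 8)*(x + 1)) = 1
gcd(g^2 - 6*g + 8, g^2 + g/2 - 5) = g - 2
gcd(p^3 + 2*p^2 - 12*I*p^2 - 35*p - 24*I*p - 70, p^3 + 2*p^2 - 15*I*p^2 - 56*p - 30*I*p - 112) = p^2 + p*(2 - 7*I) - 14*I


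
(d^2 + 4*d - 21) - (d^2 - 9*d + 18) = 13*d - 39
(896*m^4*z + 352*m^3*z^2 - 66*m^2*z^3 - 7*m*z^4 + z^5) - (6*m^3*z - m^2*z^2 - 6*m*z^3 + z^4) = 896*m^4*z + 352*m^3*z^2 - 6*m^3*z - 66*m^2*z^3 + m^2*z^2 - 7*m*z^4 + 6*m*z^3 + z^5 - z^4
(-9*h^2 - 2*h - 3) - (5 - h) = -9*h^2 - h - 8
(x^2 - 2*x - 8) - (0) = x^2 - 2*x - 8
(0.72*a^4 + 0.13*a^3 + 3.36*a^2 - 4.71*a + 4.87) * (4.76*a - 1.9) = 3.4272*a^5 - 0.7492*a^4 + 15.7466*a^3 - 28.8036*a^2 + 32.1302*a - 9.253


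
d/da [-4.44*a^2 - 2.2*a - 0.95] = -8.88*a - 2.2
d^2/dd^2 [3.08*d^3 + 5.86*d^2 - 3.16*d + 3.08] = 18.48*d + 11.72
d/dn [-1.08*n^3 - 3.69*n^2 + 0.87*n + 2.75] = -3.24*n^2 - 7.38*n + 0.87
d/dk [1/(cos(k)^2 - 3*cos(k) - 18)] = (2*cos(k) - 3)*sin(k)/(sin(k)^2 + 3*cos(k) + 17)^2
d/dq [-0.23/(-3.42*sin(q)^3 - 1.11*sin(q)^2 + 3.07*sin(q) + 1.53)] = (-2.3598*sin(q)^2 - 0.5106*sin(q) + 0.7061)*cos(q)/(3.42*sin(q)^3 + 1.11*sin(q)^2 - 3.07*sin(q) - 1.53)^2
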